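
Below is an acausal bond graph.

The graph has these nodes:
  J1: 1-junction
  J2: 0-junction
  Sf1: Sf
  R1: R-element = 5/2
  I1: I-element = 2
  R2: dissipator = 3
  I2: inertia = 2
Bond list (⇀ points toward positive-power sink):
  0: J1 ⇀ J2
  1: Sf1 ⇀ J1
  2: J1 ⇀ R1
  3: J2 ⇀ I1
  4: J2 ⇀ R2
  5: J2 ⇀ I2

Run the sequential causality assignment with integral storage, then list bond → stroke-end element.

β0 →J1
β1 →Sf1
β2 →J1
β3 →I1
β4 →J2
β5 →I2

b1 stroke at Sf1  (Sf1 fixes flow; stroke at Sf1)
b0 stroke at J1  (common-f at J1 fixed by 1)
b2 stroke at J1  (J1: bond 1 brought flow, rest push out)
b3 stroke at I1  (I1: I, integral causality)
b5 stroke at I2  (I2: I, integral causality)
b4 stroke at J2  (closing 0-jn rule on J2)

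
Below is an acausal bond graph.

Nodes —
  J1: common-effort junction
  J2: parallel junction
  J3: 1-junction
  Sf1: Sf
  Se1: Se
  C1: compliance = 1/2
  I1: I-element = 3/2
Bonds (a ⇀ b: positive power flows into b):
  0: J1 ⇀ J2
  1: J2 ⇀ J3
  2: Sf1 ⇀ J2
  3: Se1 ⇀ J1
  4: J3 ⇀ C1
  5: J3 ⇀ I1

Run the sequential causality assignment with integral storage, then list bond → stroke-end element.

bond 2 |Sf1  (Sf1: flow source, stroke at near end)
bond 3 |J1  (Se1 fixes effort; stroke away)
bond 0 |J2  (common-e at J1 fixed by 3)
bond 1 |J3  (0-jn J2 has e-setter on 0)
bond 4 |J3  (C1 integral (e out))
bond 5 |I1  (J3: last free bond brings flow in)

β0 stroke at J2
β1 stroke at J3
β2 stroke at Sf1
β3 stroke at J1
β4 stroke at J3
β5 stroke at I1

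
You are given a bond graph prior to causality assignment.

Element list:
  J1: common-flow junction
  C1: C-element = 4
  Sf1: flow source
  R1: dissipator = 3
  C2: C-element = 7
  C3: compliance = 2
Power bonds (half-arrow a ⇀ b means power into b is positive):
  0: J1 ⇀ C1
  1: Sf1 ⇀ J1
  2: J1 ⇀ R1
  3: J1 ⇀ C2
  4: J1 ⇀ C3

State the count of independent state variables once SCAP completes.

3  (C1, C2, C3 all integral)

bond 1 stroke→Sf1  (Sf1 (Sf) sets flow on bond)
bond 0 stroke→J1  (1-jn J1 has f-setter on 1)
bond 2 stroke→J1  (J1 flow already set via bond 1)
bond 3 stroke→J1  (common-f at J1 fixed by 1)
bond 4 stroke→J1  (common-f at J1 fixed by 1)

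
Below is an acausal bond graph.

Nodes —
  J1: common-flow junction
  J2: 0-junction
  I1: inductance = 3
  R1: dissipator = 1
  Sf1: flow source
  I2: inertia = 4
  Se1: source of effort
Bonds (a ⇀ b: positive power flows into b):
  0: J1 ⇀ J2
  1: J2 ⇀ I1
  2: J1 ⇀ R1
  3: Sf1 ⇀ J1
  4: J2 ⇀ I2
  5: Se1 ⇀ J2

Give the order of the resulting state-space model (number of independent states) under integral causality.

β3 stroke at Sf1  (Sf1 fixes flow; stroke at Sf1)
β5 stroke at J2  (Se1: effort source, stroke at far end)
β0 stroke at J1  (common-f at J1 fixed by 3)
β2 stroke at J1  (J1: bond 3 brought flow, rest push out)
β1 stroke at I1  (J2 effort already set via bond 5)
β4 stroke at I2  (common-e at J2 fixed by 5)

2  (I1, I2 all integral)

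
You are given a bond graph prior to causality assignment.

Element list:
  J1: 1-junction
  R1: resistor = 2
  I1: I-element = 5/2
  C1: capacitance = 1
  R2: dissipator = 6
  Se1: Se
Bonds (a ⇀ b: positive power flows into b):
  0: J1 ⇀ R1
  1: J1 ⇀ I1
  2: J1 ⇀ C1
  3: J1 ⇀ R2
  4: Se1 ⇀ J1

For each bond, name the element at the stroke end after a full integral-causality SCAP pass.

#0 stroke→J1
#1 stroke→I1
#2 stroke→J1
#3 stroke→J1
#4 stroke→J1

b4 stroke→J1  (source Se1 imposes e)
b1 stroke→I1  (I1 outputs flow p/I1)
b0 stroke→J1  (common-f at J1 fixed by 1)
b2 stroke→J1  (common-f at J1 fixed by 1)
b3 stroke→J1  (J1 flow already set via bond 1)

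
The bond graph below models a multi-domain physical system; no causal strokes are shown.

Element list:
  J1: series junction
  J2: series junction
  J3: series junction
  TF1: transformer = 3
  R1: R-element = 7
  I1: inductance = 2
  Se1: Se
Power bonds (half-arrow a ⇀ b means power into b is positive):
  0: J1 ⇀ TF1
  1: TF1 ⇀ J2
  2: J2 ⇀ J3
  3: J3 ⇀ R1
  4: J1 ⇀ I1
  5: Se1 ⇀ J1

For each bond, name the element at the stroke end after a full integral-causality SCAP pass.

#5 stroke→J1  (Se1 (Se) sets effort on bond)
#4 stroke→I1  (I1 integral (f out))
#0 stroke→J1  (J1 flow already set via bond 4)
#1 stroke→TF1  (TF1 one-in-one-out from 0)
#2 stroke→J2  (J2: bond 1 brought flow, rest push out)
#3 stroke→J3  (common-f at J3 fixed by 2)

b0 stroke at J1
b1 stroke at TF1
b2 stroke at J2
b3 stroke at J3
b4 stroke at I1
b5 stroke at J1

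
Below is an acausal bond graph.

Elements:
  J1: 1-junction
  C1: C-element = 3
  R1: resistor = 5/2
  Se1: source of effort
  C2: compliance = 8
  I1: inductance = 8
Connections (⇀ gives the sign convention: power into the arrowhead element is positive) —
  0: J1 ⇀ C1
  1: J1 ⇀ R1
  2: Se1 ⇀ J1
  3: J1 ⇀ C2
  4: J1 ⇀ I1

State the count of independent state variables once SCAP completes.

b2 |J1  (Se1 fixes effort; stroke away)
b0 |J1  (C1 integral (e out))
b3 |J1  (C2: C, integral causality)
b4 |I1  (I1: I, integral causality)
b1 |J1  (common-f at J1 fixed by 4)

3  (C1, C2, I1 all integral)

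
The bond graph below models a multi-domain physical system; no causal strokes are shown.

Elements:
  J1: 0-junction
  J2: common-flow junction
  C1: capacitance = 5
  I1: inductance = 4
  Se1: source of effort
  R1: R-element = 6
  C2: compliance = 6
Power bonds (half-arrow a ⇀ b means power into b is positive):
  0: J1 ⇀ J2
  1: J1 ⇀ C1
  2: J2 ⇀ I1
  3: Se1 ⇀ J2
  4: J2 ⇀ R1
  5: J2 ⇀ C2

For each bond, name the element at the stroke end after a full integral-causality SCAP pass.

β0 stroke at J2
β1 stroke at J1
β2 stroke at I1
β3 stroke at J2
β4 stroke at J2
β5 stroke at J2

b3 stroke at J2  (Se1: effort source, stroke at far end)
b1 stroke at J1  (C1 integral (e out))
b0 stroke at J2  (J1 effort already set via bond 1)
b2 stroke at I1  (I1: I, integral causality)
b4 stroke at J2  (1-jn J2 has f-setter on 2)
b5 stroke at J2  (J2 flow already set via bond 2)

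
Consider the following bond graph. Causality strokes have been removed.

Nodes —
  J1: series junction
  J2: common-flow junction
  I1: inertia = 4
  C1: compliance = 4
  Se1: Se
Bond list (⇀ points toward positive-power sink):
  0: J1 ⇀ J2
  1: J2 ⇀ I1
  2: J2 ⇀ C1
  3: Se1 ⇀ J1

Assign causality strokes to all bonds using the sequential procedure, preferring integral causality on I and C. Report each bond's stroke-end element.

#0 stroke at J2
#1 stroke at I1
#2 stroke at J2
#3 stroke at J1

#3 |J1  (Se1: effort source, stroke at far end)
#0 |J2  (only one flow-in slot at J1)
#1 |I1  (I1 outputs flow p/I1)
#2 |J2  (1-jn J2 has f-setter on 1)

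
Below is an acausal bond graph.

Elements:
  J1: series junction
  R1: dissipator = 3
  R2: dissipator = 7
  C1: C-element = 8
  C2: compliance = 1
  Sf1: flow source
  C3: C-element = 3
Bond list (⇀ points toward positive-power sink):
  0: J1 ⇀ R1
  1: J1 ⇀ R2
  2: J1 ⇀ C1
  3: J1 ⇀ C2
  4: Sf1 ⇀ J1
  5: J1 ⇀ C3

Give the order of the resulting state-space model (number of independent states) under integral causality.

β4 →Sf1  (source Sf1 imposes f)
β0 →J1  (common-f at J1 fixed by 4)
β1 →J1  (common-f at J1 fixed by 4)
β2 →J1  (J1: bond 4 brought flow, rest push out)
β3 →J1  (J1: bond 4 brought flow, rest push out)
β5 →J1  (1-jn J1 has f-setter on 4)

3  (C1, C2, C3 all integral)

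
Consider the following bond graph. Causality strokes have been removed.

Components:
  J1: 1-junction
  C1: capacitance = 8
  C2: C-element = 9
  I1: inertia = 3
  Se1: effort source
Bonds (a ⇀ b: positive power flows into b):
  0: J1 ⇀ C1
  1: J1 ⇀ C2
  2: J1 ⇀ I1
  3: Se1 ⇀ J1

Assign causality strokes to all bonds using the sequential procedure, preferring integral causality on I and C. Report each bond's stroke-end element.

bond 0 |J1
bond 1 |J1
bond 2 |I1
bond 3 |J1

#3 →J1  (Se1 fixes effort; stroke away)
#0 →J1  (C1 integral (e out))
#1 →J1  (C2 outputs effort q/C2)
#2 →I1  (closing 1-jn rule on J1)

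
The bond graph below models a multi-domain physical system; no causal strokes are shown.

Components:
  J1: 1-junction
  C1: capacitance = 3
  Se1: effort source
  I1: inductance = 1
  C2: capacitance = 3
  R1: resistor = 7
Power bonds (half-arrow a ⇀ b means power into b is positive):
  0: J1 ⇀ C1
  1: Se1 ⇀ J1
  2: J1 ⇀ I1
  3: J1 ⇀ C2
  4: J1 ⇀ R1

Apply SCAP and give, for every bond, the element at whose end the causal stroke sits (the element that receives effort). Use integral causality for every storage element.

β0 →J1
β1 →J1
β2 →I1
β3 →J1
β4 →J1

b1 |J1  (Se1 (Se) sets effort on bond)
b0 |J1  (C1 outputs effort q/C1)
b2 |I1  (prefer integral on I1)
b3 |J1  (1-jn J1 has f-setter on 2)
b4 |J1  (1-jn J1 has f-setter on 2)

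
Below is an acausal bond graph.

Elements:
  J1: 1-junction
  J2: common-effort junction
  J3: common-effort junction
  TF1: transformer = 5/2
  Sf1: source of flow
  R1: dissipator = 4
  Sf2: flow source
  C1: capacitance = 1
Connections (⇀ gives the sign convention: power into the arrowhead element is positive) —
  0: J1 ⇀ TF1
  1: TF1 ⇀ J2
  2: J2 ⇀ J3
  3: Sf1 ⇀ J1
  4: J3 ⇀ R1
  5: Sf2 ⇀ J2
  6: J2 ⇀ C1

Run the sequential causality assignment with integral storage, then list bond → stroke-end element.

b0 stroke→J1
b1 stroke→TF1
b2 stroke→J3
b3 stroke→Sf1
b4 stroke→R1
b5 stroke→Sf2
b6 stroke→J2

#3 |Sf1  (Sf1: flow source, stroke at near end)
#5 |Sf2  (Sf2: flow source, stroke at near end)
#0 |J1  (J1: bond 3 brought flow, rest push out)
#1 |TF1  (TF1 one-in-one-out from 0)
#6 |J2  (C1: C, integral causality)
#2 |J3  (J2 effort already set via bond 6)
#4 |R1  (0-jn J3 has e-setter on 2)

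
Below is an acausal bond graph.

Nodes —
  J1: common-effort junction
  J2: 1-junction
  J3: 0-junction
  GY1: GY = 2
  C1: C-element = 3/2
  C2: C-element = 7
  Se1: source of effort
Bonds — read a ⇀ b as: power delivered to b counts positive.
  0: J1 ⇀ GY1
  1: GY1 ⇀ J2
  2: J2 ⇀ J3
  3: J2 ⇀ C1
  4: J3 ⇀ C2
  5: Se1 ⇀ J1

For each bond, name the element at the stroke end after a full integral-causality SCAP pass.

#5 stroke at J1  (Se1: effort source, stroke at far end)
#0 stroke at GY1  (0-jn J1 has e-setter on 5)
#1 stroke at GY1  (GY1 both-in/both-out from 0)
#2 stroke at J2  (J2 flow already set via bond 1)
#3 stroke at J2  (J2: bond 1 brought flow, rest push out)
#4 stroke at J3  (J3: last free bond brings effort in)

#0 stroke→GY1
#1 stroke→GY1
#2 stroke→J2
#3 stroke→J2
#4 stroke→J3
#5 stroke→J1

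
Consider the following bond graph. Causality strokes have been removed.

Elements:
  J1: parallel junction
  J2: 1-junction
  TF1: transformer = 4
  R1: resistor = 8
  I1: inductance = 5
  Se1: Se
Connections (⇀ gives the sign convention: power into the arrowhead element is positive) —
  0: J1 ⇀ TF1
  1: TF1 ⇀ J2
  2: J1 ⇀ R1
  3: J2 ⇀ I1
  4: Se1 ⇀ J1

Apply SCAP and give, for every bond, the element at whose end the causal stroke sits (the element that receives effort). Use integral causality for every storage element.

#0 |TF1
#1 |J2
#2 |R1
#3 |I1
#4 |J1

b4 →J1  (source Se1 imposes e)
b0 →TF1  (0-jn J1 has e-setter on 4)
b2 →R1  (J1 effort already set via bond 4)
b1 →J2  (TF1 one-in-one-out from 0)
b3 →I1  (closing 1-jn rule on J2)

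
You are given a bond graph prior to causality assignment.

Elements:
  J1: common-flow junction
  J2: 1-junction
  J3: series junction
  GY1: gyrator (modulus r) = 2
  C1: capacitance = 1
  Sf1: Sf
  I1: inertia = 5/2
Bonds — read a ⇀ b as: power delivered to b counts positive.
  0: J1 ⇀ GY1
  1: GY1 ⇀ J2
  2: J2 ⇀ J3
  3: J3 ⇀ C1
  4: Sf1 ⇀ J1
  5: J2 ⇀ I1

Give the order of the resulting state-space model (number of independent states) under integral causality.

b4 stroke→Sf1  (Sf1 (Sf) sets flow on bond)
b0 stroke→J1  (J1 flow already set via bond 4)
b1 stroke→J2  (GY1: gyrator matches bond 0)
b3 stroke→J3  (C1: C, integral causality)
b2 stroke→J2  (only one flow-in slot at J3)
b5 stroke→I1  (J2 needs exactly one f-in)

2  (C1, I1 all integral)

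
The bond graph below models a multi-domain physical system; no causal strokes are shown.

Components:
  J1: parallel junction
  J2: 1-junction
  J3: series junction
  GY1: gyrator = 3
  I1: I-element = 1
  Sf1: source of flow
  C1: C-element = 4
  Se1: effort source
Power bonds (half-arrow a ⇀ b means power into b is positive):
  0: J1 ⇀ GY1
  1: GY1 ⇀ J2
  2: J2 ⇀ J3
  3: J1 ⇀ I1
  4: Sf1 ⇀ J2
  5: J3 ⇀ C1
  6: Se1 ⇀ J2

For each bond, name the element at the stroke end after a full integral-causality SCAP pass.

bond 0 stroke→J1
bond 1 stroke→J2
bond 2 stroke→J2
bond 3 stroke→I1
bond 4 stroke→Sf1
bond 5 stroke→J3
bond 6 stroke→J2

b4 →Sf1  (Sf1: flow source, stroke at near end)
b6 →J2  (Se1: effort source, stroke at far end)
b1 →J2  (common-f at J2 fixed by 4)
b2 →J2  (J2: bond 4 brought flow, rest push out)
b5 →J3  (J3 flow already set via bond 2)
b0 →J1  (GY GY1: same side as bond 1)
b3 →I1  (common-e at J1 fixed by 0)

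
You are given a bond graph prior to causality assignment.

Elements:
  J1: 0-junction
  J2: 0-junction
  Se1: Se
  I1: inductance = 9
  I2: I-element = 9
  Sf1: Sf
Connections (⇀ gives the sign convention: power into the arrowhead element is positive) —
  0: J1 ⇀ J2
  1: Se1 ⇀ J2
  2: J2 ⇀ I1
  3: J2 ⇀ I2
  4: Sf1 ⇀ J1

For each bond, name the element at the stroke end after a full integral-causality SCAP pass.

#1 stroke→J2  (source Se1 imposes e)
#4 stroke→Sf1  (source Sf1 imposes f)
#0 stroke→J1  (only one effort-in slot at J1)
#2 stroke→I1  (J2: bond 1 brought effort, rest push out)
#3 stroke→I2  (common-e at J2 fixed by 1)

b0 stroke at J1
b1 stroke at J2
b2 stroke at I1
b3 stroke at I2
b4 stroke at Sf1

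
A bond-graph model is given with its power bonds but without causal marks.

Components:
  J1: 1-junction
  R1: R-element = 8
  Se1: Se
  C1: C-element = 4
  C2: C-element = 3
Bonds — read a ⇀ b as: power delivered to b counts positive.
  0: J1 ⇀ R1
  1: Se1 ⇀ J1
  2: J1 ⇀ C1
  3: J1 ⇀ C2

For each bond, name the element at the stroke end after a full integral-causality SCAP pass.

b1 stroke at J1  (source Se1 imposes e)
b2 stroke at J1  (C1 integral (e out))
b3 stroke at J1  (C2 integral (e out))
b0 stroke at R1  (J1 needs exactly one f-in)

β0 →R1
β1 →J1
β2 →J1
β3 →J1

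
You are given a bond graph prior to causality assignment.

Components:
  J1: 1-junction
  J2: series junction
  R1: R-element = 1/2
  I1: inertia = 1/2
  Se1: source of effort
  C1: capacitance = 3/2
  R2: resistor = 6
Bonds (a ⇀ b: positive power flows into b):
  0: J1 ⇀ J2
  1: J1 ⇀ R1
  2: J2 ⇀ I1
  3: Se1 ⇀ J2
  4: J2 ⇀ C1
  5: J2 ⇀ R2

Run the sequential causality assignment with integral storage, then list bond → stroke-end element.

β0 →J2
β1 →J1
β2 →I1
β3 →J2
β4 →J2
β5 →J2

b3 stroke→J2  (Se1: effort source, stroke at far end)
b2 stroke→I1  (I1: I, integral causality)
b0 stroke→J2  (common-f at J2 fixed by 2)
b4 stroke→J2  (J2: bond 2 brought flow, rest push out)
b5 stroke→J2  (J2: bond 2 brought flow, rest push out)
b1 stroke→J1  (1-jn J1 has f-setter on 0)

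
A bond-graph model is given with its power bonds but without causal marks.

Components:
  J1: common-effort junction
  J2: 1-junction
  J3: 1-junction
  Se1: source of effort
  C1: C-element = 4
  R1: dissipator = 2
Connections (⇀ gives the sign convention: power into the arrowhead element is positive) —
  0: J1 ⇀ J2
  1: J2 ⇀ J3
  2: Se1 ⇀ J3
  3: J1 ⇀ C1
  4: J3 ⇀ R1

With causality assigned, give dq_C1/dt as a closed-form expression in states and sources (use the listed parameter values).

dq_C1/dt = -E_Se1/2 - q_C1/8

bond 2 →J3  (Se1 (Se) sets effort on bond)
bond 3 →J1  (prefer integral on C1)
bond 0 →J2  (common-e at J1 fixed by 3)
bond 1 →J3  (J2: last free bond brings flow in)
bond 4 →R1  (closing 1-jn rule on J3)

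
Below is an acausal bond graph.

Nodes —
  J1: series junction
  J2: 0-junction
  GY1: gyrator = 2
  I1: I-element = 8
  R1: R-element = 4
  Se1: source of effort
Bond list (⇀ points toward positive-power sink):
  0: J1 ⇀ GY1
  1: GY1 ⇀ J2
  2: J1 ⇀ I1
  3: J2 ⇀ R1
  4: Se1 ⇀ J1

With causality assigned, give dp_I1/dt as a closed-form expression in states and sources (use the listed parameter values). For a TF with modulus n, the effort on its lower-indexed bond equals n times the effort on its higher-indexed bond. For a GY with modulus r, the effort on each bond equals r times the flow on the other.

#4 stroke at J1  (Se1 (Se) sets effort on bond)
#2 stroke at I1  (I1 outputs flow p/I1)
#0 stroke at J1  (J1: bond 2 brought flow, rest push out)
#1 stroke at J2  (GY1: gyrator matches bond 0)
#3 stroke at R1  (common-e at J2 fixed by 1)

dp_I1/dt = E_Se1 - p_I1/8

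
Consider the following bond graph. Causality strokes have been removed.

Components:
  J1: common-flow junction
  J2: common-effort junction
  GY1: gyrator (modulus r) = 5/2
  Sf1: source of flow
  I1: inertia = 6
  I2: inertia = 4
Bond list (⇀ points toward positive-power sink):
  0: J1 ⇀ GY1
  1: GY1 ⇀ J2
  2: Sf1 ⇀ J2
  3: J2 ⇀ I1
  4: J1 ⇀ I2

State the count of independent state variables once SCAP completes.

2  (I1, I2 all integral)

β2 |Sf1  (Sf1 fixes flow; stroke at Sf1)
β3 |I1  (prefer integral on I1)
β1 |J2  (J2: last free bond brings effort in)
β0 |J1  (GY GY1: same side as bond 1)
β4 |I2  (only one flow-in slot at J1)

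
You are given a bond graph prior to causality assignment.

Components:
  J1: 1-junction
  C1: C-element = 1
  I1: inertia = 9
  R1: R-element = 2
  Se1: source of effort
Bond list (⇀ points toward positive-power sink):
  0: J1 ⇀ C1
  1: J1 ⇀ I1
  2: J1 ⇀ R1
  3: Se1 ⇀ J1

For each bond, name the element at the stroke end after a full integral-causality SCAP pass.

#0 |J1
#1 |I1
#2 |J1
#3 |J1

b3 stroke at J1  (Se1 fixes effort; stroke away)
b0 stroke at J1  (C1: C, integral causality)
b1 stroke at I1  (I1 integral (f out))
b2 stroke at J1  (1-jn J1 has f-setter on 1)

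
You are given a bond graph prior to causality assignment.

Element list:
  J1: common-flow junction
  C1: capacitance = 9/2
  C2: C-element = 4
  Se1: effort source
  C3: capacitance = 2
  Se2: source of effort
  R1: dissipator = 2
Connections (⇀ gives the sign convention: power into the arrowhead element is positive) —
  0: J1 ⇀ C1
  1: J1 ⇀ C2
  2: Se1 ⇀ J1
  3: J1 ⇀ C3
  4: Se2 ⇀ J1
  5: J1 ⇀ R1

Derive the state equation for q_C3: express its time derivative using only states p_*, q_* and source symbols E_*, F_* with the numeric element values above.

b2 stroke→J1  (source Se1 imposes e)
b4 stroke→J1  (Se2: effort source, stroke at far end)
b0 stroke→J1  (prefer integral on C1)
b1 stroke→J1  (prefer integral on C2)
b3 stroke→J1  (C3 integral (e out))
b5 stroke→R1  (only one flow-in slot at J1)

dq_C3/dt = E_Se1/2 + E_Se2/2 - q_C1/9 - q_C2/8 - q_C3/4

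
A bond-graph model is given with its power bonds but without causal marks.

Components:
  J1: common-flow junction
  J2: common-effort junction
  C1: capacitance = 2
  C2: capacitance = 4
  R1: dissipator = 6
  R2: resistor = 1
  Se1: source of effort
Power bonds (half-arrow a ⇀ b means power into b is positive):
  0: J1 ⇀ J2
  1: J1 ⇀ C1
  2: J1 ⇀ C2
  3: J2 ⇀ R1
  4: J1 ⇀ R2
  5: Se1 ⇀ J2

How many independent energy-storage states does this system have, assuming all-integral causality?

b5 stroke at J2  (Se1 fixes effort; stroke away)
b0 stroke at J1  (0-jn J2 has e-setter on 5)
b3 stroke at R1  (0-jn J2 has e-setter on 5)
b1 stroke at J1  (C1 outputs effort q/C1)
b2 stroke at J1  (C2 integral (e out))
b4 stroke at R2  (J1: last free bond brings flow in)

2  (C1, C2 all integral)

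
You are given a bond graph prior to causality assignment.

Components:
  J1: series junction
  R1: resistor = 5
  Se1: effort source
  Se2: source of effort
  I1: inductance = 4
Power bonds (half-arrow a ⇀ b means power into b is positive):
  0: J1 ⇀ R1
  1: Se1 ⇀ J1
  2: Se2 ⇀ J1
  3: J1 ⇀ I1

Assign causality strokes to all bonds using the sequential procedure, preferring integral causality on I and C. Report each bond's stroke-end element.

β0 |J1
β1 |J1
β2 |J1
β3 |I1

b1 →J1  (source Se1 imposes e)
b2 →J1  (Se2 fixes effort; stroke away)
b3 →I1  (prefer integral on I1)
b0 →J1  (J1: bond 3 brought flow, rest push out)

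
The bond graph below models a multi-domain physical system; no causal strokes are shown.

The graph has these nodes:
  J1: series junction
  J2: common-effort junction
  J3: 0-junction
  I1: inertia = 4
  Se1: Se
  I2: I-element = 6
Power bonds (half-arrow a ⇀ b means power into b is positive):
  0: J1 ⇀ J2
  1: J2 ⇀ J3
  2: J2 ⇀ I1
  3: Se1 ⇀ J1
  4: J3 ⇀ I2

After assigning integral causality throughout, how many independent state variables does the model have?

b3 stroke at J1  (Se1 (Se) sets effort on bond)
b0 stroke at J2  (closing 1-jn rule on J1)
b1 stroke at J3  (J2: bond 0 brought effort, rest push out)
b2 stroke at I1  (common-e at J2 fixed by 0)
b4 stroke at I2  (J3 effort already set via bond 1)

2  (I1, I2 all integral)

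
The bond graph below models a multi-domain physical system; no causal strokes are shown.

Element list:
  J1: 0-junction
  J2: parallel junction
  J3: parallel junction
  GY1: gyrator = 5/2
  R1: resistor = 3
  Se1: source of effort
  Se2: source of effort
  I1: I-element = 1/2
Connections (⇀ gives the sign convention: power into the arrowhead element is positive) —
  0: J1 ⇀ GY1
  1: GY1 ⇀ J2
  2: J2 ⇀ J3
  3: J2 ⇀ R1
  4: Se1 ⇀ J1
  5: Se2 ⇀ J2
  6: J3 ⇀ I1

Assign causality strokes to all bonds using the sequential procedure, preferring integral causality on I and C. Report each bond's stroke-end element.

β0 stroke at GY1
β1 stroke at GY1
β2 stroke at J3
β3 stroke at R1
β4 stroke at J1
β5 stroke at J2
β6 stroke at I1

bond 4 stroke at J1  (Se1 (Se) sets effort on bond)
bond 5 stroke at J2  (Se2 fixes effort; stroke away)
bond 0 stroke at GY1  (J1: bond 4 brought effort, rest push out)
bond 1 stroke at GY1  (common-e at J2 fixed by 5)
bond 2 stroke at J3  (J2 effort already set via bond 5)
bond 3 stroke at R1  (0-jn J2 has e-setter on 5)
bond 6 stroke at I1  (J3 effort already set via bond 2)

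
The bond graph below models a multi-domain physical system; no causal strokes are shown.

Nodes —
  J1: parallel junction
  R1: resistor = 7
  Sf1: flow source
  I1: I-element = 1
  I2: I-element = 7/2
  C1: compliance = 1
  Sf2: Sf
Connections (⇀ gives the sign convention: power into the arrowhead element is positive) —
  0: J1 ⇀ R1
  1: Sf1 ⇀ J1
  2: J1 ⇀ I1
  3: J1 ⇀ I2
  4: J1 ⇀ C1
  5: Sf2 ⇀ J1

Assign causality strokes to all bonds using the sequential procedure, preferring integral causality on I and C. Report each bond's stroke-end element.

#1 stroke→Sf1  (Sf1: flow source, stroke at near end)
#5 stroke→Sf2  (Sf2 fixes flow; stroke at Sf2)
#2 stroke→I1  (I1: I, integral causality)
#3 stroke→I2  (I2 outputs flow p/I2)
#4 stroke→J1  (C1 outputs effort q/C1)
#0 stroke→R1  (0-jn J1 has e-setter on 4)

β0 →R1
β1 →Sf1
β2 →I1
β3 →I2
β4 →J1
β5 →Sf2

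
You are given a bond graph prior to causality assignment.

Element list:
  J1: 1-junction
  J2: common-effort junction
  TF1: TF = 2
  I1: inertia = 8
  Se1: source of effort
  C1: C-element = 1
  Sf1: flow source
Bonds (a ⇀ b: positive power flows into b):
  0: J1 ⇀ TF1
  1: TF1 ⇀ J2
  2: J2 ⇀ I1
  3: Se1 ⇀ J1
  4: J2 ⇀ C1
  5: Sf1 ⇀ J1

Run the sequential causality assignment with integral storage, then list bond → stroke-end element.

β0 →J1
β1 →TF1
β2 →I1
β3 →J1
β4 →J2
β5 →Sf1

#3 |J1  (Se1: effort source, stroke at far end)
#5 |Sf1  (Sf1 (Sf) sets flow on bond)
#0 |J1  (common-f at J1 fixed by 5)
#1 |TF1  (TF TF1: opposite of bond 0)
#2 |I1  (I1 integral (f out))
#4 |J2  (J2 needs exactly one e-in)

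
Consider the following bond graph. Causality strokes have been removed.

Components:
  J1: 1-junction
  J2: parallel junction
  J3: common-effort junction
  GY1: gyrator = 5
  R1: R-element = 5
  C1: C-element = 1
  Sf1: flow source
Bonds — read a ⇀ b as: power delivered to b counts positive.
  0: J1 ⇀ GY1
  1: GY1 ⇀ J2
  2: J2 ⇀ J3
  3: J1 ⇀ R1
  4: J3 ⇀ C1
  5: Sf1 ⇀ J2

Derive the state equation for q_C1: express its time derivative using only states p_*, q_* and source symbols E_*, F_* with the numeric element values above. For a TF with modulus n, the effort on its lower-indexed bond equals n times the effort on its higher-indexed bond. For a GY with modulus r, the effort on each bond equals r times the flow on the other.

β5 stroke→Sf1  (Sf1 fixes flow; stroke at Sf1)
β4 stroke→J3  (C1: C, integral causality)
β2 stroke→J2  (J3: bond 4 brought effort, rest push out)
β1 stroke→GY1  (0-jn J2 has e-setter on 2)
β0 stroke→GY1  (GY1: gyrator matches bond 1)
β3 stroke→J1  (J1: bond 0 brought flow, rest push out)

dq_C1/dt = F_Sf1 - q_C1/5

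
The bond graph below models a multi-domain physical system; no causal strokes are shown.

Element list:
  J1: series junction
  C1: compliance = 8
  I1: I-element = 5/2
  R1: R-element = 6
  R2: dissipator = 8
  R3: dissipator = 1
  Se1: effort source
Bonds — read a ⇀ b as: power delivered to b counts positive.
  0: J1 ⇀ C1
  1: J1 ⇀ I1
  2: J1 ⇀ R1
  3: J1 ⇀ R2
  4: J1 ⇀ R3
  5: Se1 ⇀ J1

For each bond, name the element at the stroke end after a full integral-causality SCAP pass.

bond 5 stroke at J1  (Se1 (Se) sets effort on bond)
bond 0 stroke at J1  (C1 integral (e out))
bond 1 stroke at I1  (I1: I, integral causality)
bond 2 stroke at J1  (1-jn J1 has f-setter on 1)
bond 3 stroke at J1  (J1: bond 1 brought flow, rest push out)
bond 4 stroke at J1  (J1 flow already set via bond 1)

#0 |J1
#1 |I1
#2 |J1
#3 |J1
#4 |J1
#5 |J1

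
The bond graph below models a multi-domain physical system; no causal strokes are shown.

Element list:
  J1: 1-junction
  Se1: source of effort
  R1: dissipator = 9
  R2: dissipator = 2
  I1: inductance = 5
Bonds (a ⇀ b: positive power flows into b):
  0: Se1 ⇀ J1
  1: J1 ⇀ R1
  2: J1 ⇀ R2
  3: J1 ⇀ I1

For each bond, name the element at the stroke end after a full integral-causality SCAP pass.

bond 0 stroke at J1
bond 1 stroke at J1
bond 2 stroke at J1
bond 3 stroke at I1

#0 stroke→J1  (Se1: effort source, stroke at far end)
#3 stroke→I1  (I1 integral (f out))
#1 stroke→J1  (J1: bond 3 brought flow, rest push out)
#2 stroke→J1  (J1: bond 3 brought flow, rest push out)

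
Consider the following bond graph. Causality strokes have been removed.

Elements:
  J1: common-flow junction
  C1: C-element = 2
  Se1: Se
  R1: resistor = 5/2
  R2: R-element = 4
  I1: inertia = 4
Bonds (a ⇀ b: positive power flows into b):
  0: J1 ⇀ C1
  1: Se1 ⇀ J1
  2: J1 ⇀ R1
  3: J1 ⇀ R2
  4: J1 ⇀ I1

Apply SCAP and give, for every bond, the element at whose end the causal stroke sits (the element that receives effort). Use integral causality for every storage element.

bond 1 →J1  (Se1: effort source, stroke at far end)
bond 0 →J1  (prefer integral on C1)
bond 4 →I1  (prefer integral on I1)
bond 2 →J1  (J1: bond 4 brought flow, rest push out)
bond 3 →J1  (J1: bond 4 brought flow, rest push out)

bond 0 stroke→J1
bond 1 stroke→J1
bond 2 stroke→J1
bond 3 stroke→J1
bond 4 stroke→I1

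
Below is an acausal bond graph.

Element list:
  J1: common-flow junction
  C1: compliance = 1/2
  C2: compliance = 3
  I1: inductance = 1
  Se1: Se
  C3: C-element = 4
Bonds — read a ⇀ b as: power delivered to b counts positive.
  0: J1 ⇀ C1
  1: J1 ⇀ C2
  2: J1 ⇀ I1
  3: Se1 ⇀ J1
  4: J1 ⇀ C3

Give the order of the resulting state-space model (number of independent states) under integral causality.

4  (C1, C2, C3, I1 all integral)

#3 |J1  (Se1: effort source, stroke at far end)
#0 |J1  (C1 integral (e out))
#1 |J1  (C2 integral (e out))
#2 |I1  (I1: I, integral causality)
#4 |J1  (J1: bond 2 brought flow, rest push out)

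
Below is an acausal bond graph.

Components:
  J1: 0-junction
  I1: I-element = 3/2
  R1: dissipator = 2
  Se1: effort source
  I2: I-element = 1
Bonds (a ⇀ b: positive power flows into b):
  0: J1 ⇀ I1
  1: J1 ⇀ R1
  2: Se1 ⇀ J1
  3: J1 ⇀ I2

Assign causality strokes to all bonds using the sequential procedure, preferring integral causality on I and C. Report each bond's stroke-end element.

bond 2 |J1  (Se1 fixes effort; stroke away)
bond 0 |I1  (common-e at J1 fixed by 2)
bond 1 |R1  (common-e at J1 fixed by 2)
bond 3 |I2  (J1 effort already set via bond 2)

β0 stroke at I1
β1 stroke at R1
β2 stroke at J1
β3 stroke at I2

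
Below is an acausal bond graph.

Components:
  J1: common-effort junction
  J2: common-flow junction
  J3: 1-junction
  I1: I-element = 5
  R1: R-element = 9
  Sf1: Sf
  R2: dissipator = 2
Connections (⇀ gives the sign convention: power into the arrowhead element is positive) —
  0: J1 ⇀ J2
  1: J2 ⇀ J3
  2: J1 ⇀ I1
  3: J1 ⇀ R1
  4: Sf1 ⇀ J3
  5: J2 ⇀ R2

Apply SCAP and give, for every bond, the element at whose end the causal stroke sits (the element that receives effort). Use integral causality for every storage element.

bond 0 stroke→J2
bond 1 stroke→J3
bond 2 stroke→I1
bond 3 stroke→J1
bond 4 stroke→Sf1
bond 5 stroke→J2

#4 stroke→Sf1  (Sf1 (Sf) sets flow on bond)
#1 stroke→J3  (common-f at J3 fixed by 4)
#0 stroke→J2  (J2 flow already set via bond 1)
#5 stroke→J2  (J2 flow already set via bond 1)
#2 stroke→I1  (prefer integral on I1)
#3 stroke→J1  (J1: last free bond brings effort in)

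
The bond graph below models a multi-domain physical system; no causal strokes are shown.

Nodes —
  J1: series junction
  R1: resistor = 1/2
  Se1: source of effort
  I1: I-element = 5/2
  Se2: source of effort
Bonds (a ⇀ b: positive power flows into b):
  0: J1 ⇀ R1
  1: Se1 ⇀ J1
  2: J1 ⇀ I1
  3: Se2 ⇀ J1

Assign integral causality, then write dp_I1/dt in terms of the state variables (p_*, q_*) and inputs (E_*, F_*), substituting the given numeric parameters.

dp_I1/dt = E_Se1 + E_Se2 - p_I1/5

bond 1 stroke at J1  (Se1 fixes effort; stroke away)
bond 3 stroke at J1  (Se2: effort source, stroke at far end)
bond 2 stroke at I1  (I1: I, integral causality)
bond 0 stroke at J1  (J1 flow already set via bond 2)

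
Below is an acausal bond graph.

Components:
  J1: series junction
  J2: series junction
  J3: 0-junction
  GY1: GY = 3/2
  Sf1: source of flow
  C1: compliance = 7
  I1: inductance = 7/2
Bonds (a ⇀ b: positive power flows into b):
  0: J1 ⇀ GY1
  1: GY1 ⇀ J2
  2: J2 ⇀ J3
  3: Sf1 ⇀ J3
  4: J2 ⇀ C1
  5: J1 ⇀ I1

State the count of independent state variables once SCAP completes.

2  (C1, I1 all integral)

b3 |Sf1  (Sf1 (Sf) sets flow on bond)
b2 |J3  (J3: last free bond brings effort in)
b1 |J2  (common-f at J2 fixed by 2)
b4 |J2  (common-f at J2 fixed by 2)
b0 |J1  (through GY1, causality inverts; strokes same side of GY1)
b5 |I1  (closing 1-jn rule on J1)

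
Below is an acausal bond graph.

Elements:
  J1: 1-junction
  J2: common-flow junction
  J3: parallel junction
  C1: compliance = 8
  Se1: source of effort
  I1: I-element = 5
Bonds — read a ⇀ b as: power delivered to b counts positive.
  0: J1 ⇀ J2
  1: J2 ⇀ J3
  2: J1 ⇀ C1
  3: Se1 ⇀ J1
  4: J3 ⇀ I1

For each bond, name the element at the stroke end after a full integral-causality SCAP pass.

β0 |J2
β1 |J3
β2 |J1
β3 |J1
β4 |I1

#3 stroke→J1  (source Se1 imposes e)
#2 stroke→J1  (C1: C, integral causality)
#0 stroke→J2  (only one flow-in slot at J1)
#1 stroke→J3  (J2 needs exactly one f-in)
#4 stroke→I1  (J3: bond 1 brought effort, rest push out)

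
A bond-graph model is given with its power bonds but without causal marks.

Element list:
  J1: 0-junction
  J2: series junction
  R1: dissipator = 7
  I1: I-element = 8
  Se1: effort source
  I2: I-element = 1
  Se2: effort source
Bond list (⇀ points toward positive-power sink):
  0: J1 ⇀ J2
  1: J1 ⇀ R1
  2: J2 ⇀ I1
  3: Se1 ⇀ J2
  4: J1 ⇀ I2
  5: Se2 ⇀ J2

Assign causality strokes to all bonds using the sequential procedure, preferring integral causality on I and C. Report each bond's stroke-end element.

b3 stroke at J2  (source Se1 imposes e)
b5 stroke at J2  (Se2 (Se) sets effort on bond)
b2 stroke at I1  (prefer integral on I1)
b0 stroke at J2  (J2: bond 2 brought flow, rest push out)
b4 stroke at I2  (I2 outputs flow p/I2)
b1 stroke at J1  (closing 0-jn rule on J1)

β0 stroke at J2
β1 stroke at J1
β2 stroke at I1
β3 stroke at J2
β4 stroke at I2
β5 stroke at J2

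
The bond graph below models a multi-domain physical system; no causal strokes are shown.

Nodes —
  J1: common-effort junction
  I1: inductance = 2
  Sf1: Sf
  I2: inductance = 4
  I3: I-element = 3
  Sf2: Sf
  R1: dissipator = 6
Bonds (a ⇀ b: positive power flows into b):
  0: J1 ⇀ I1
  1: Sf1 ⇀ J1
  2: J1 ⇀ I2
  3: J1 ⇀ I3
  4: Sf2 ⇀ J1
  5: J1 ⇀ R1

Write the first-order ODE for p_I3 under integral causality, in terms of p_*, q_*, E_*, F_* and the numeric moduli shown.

dp_I3/dt = 6*F_Sf1 + 6*F_Sf2 - 3*p_I1 - 3*p_I2/2 - 2*p_I3

bond 1 stroke at Sf1  (source Sf1 imposes f)
bond 4 stroke at Sf2  (Sf2 fixes flow; stroke at Sf2)
bond 0 stroke at I1  (prefer integral on I1)
bond 2 stroke at I2  (prefer integral on I2)
bond 3 stroke at I3  (I3 outputs flow p/I3)
bond 5 stroke at J1  (closing 0-jn rule on J1)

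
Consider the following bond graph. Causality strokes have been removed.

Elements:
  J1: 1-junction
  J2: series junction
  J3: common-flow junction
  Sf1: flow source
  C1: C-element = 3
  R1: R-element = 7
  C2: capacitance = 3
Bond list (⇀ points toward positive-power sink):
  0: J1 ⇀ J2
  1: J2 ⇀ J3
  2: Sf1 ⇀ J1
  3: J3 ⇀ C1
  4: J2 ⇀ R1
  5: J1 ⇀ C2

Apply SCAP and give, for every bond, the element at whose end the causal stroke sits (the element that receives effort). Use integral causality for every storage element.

bond 2 stroke at Sf1  (Sf1 fixes flow; stroke at Sf1)
bond 0 stroke at J1  (common-f at J1 fixed by 2)
bond 5 stroke at J1  (1-jn J1 has f-setter on 2)
bond 1 stroke at J2  (J2: bond 0 brought flow, rest push out)
bond 4 stroke at J2  (common-f at J2 fixed by 0)
bond 3 stroke at J3  (J3: bond 1 brought flow, rest push out)

b0 stroke→J1
b1 stroke→J2
b2 stroke→Sf1
b3 stroke→J3
b4 stroke→J2
b5 stroke→J1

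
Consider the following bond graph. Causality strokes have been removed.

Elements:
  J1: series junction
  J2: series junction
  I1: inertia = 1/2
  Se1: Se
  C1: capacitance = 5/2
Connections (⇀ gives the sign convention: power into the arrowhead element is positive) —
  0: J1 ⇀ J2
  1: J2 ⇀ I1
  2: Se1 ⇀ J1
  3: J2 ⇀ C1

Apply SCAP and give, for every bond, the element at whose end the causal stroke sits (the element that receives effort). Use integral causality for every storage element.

#2 stroke at J1  (Se1: effort source, stroke at far end)
#0 stroke at J2  (only one flow-in slot at J1)
#1 stroke at I1  (I1: I, integral causality)
#3 stroke at J2  (1-jn J2 has f-setter on 1)

β0 stroke→J2
β1 stroke→I1
β2 stroke→J1
β3 stroke→J2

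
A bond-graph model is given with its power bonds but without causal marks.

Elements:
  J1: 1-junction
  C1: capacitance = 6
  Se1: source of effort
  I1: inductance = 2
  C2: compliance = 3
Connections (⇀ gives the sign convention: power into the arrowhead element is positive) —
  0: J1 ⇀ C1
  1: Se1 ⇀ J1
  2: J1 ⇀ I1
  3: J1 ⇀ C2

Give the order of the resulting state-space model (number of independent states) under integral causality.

3  (C1, C2, I1 all integral)

b1 stroke→J1  (Se1 (Se) sets effort on bond)
b0 stroke→J1  (C1 integral (e out))
b2 stroke→I1  (I1 outputs flow p/I1)
b3 stroke→J1  (1-jn J1 has f-setter on 2)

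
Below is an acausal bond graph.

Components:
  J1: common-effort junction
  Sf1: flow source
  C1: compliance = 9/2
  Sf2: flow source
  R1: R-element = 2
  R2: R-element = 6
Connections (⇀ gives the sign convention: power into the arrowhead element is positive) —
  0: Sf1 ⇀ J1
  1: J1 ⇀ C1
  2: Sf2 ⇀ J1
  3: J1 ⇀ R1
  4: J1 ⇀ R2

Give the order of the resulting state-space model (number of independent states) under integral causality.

1  (C1 all integral)

bond 0 →Sf1  (source Sf1 imposes f)
bond 2 →Sf2  (source Sf2 imposes f)
bond 1 →J1  (C1: C, integral causality)
bond 3 →R1  (J1: bond 1 brought effort, rest push out)
bond 4 →R2  (J1 effort already set via bond 1)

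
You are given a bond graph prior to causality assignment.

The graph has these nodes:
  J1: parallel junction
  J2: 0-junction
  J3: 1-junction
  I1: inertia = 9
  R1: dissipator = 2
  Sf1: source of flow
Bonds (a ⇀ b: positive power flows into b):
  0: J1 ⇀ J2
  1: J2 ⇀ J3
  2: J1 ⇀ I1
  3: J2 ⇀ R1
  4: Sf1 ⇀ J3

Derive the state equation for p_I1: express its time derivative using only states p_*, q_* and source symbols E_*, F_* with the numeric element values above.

dp_I1/dt = -2*F_Sf1 - 2*p_I1/9

bond 4 |Sf1  (Sf1: flow source, stroke at near end)
bond 1 |J3  (J3 flow already set via bond 4)
bond 2 |I1  (I1 outputs flow p/I1)
bond 0 |J1  (J1: last free bond brings effort in)
bond 3 |J2  (J2 needs exactly one e-in)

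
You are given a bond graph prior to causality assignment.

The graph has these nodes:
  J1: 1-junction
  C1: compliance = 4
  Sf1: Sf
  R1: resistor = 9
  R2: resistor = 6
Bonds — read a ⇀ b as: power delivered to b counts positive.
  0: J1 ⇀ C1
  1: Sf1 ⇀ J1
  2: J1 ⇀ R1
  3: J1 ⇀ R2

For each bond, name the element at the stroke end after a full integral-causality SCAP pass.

#1 stroke at Sf1  (source Sf1 imposes f)
#0 stroke at J1  (common-f at J1 fixed by 1)
#2 stroke at J1  (common-f at J1 fixed by 1)
#3 stroke at J1  (1-jn J1 has f-setter on 1)

#0 stroke→J1
#1 stroke→Sf1
#2 stroke→J1
#3 stroke→J1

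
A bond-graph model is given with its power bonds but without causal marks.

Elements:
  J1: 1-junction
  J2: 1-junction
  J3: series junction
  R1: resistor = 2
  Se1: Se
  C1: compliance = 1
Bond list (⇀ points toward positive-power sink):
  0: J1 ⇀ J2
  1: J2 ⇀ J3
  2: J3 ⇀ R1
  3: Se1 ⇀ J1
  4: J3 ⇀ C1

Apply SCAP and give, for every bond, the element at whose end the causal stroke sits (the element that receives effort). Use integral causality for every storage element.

#3 |J1  (source Se1 imposes e)
#0 |J2  (only one flow-in slot at J1)
#1 |J3  (closing 1-jn rule on J2)
#4 |J3  (prefer integral on C1)
#2 |R1  (J3: last free bond brings flow in)

b0 |J2
b1 |J3
b2 |R1
b3 |J1
b4 |J3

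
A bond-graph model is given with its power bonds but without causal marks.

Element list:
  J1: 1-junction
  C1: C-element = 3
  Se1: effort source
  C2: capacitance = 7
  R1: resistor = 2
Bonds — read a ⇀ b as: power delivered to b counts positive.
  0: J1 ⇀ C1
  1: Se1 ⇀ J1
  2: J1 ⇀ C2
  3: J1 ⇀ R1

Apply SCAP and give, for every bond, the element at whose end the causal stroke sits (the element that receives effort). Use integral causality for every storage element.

b0 stroke→J1
b1 stroke→J1
b2 stroke→J1
b3 stroke→R1

#1 stroke at J1  (source Se1 imposes e)
#0 stroke at J1  (C1 integral (e out))
#2 stroke at J1  (C2 outputs effort q/C2)
#3 stroke at R1  (only one flow-in slot at J1)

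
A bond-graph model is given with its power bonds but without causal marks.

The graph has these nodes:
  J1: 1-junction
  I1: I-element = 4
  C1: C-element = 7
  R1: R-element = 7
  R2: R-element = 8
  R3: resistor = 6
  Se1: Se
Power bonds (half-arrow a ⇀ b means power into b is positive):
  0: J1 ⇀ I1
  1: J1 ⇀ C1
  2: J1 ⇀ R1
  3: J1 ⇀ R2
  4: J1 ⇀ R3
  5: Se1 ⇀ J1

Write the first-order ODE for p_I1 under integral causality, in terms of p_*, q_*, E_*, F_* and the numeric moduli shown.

dp_I1/dt = E_Se1 - 21*p_I1/4 - q_C1/7

β5 stroke at J1  (Se1: effort source, stroke at far end)
β0 stroke at I1  (prefer integral on I1)
β1 stroke at J1  (J1 flow already set via bond 0)
β2 stroke at J1  (J1: bond 0 brought flow, rest push out)
β3 stroke at J1  (common-f at J1 fixed by 0)
β4 stroke at J1  (J1: bond 0 brought flow, rest push out)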